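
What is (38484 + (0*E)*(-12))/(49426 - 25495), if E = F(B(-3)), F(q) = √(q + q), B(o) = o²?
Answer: 4276/2659 ≈ 1.6081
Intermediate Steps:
F(q) = √2*√q (F(q) = √(2*q) = √2*√q)
E = 3*√2 (E = √2*√((-3)²) = √2*√9 = √2*3 = 3*√2 ≈ 4.2426)
(38484 + (0*E)*(-12))/(49426 - 25495) = (38484 + (0*(3*√2))*(-12))/(49426 - 25495) = (38484 + 0*(-12))/23931 = (38484 + 0)*(1/23931) = 38484*(1/23931) = 4276/2659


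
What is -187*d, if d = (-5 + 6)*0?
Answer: 0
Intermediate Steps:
d = 0 (d = 1*0 = 0)
-187*d = -187*0 = 0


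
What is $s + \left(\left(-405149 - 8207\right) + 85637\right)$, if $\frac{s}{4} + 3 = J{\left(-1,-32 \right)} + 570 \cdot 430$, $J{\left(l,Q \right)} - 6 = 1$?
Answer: $652697$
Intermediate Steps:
$J{\left(l,Q \right)} = 7$ ($J{\left(l,Q \right)} = 6 + 1 = 7$)
$s = 980416$ ($s = -12 + 4 \left(7 + 570 \cdot 430\right) = -12 + 4 \left(7 + 245100\right) = -12 + 4 \cdot 245107 = -12 + 980428 = 980416$)
$s + \left(\left(-405149 - 8207\right) + 85637\right) = 980416 + \left(\left(-405149 - 8207\right) + 85637\right) = 980416 + \left(-413356 + 85637\right) = 980416 - 327719 = 652697$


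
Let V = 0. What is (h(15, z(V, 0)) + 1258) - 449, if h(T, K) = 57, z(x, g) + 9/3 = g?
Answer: 866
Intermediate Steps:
z(x, g) = -3 + g
(h(15, z(V, 0)) + 1258) - 449 = (57 + 1258) - 449 = 1315 - 449 = 866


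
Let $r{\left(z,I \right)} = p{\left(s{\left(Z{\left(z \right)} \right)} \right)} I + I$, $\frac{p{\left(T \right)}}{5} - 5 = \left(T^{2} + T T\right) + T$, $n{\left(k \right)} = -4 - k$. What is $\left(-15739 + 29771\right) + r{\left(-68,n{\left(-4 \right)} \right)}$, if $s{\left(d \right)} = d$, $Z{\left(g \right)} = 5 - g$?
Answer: $14032$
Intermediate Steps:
$p{\left(T \right)} = 25 + 5 T + 10 T^{2}$ ($p{\left(T \right)} = 25 + 5 \left(\left(T^{2} + T T\right) + T\right) = 25 + 5 \left(\left(T^{2} + T^{2}\right) + T\right) = 25 + 5 \left(2 T^{2} + T\right) = 25 + 5 \left(T + 2 T^{2}\right) = 25 + \left(5 T + 10 T^{2}\right) = 25 + 5 T + 10 T^{2}$)
$r{\left(z,I \right)} = I + I \left(50 - 5 z + 10 \left(5 - z\right)^{2}\right)$ ($r{\left(z,I \right)} = \left(25 + 5 \left(5 - z\right) + 10 \left(5 - z\right)^{2}\right) I + I = \left(25 - \left(-25 + 5 z\right) + 10 \left(5 - z\right)^{2}\right) I + I = \left(50 - 5 z + 10 \left(5 - z\right)^{2}\right) I + I = I \left(50 - 5 z + 10 \left(5 - z\right)^{2}\right) + I = I + I \left(50 - 5 z + 10 \left(5 - z\right)^{2}\right)$)
$\left(-15739 + 29771\right) + r{\left(-68,n{\left(-4 \right)} \right)} = \left(-15739 + 29771\right) + \left(-4 - -4\right) \left(301 - -7140 + 10 \left(-68\right)^{2}\right) = 14032 + \left(-4 + 4\right) \left(301 + 7140 + 10 \cdot 4624\right) = 14032 + 0 \left(301 + 7140 + 46240\right) = 14032 + 0 \cdot 53681 = 14032 + 0 = 14032$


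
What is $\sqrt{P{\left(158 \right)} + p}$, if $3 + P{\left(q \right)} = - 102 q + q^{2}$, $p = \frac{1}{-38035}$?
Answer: $\frac{\sqrt{12795718497090}}{38035} \approx 94.048$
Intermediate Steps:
$p = - \frac{1}{38035} \approx -2.6292 \cdot 10^{-5}$
$P{\left(q \right)} = -3 + q^{2} - 102 q$ ($P{\left(q \right)} = -3 + \left(- 102 q + q^{2}\right) = -3 + \left(q^{2} - 102 q\right) = -3 + q^{2} - 102 q$)
$\sqrt{P{\left(158 \right)} + p} = \sqrt{\left(-3 + 158^{2} - 16116\right) - \frac{1}{38035}} = \sqrt{\left(-3 + 24964 - 16116\right) - \frac{1}{38035}} = \sqrt{8845 - \frac{1}{38035}} = \sqrt{\frac{336419574}{38035}} = \frac{\sqrt{12795718497090}}{38035}$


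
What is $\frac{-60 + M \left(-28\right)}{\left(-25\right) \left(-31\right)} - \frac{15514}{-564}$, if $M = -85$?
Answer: $\frac{1333183}{43710} \approx 30.501$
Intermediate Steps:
$\frac{-60 + M \left(-28\right)}{\left(-25\right) \left(-31\right)} - \frac{15514}{-564} = \frac{-60 - -2380}{\left(-25\right) \left(-31\right)} - \frac{15514}{-564} = \frac{-60 + 2380}{775} - - \frac{7757}{282} = 2320 \cdot \frac{1}{775} + \frac{7757}{282} = \frac{464}{155} + \frac{7757}{282} = \frac{1333183}{43710}$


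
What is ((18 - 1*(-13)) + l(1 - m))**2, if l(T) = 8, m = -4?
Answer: 1521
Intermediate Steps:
((18 - 1*(-13)) + l(1 - m))**2 = ((18 - 1*(-13)) + 8)**2 = ((18 + 13) + 8)**2 = (31 + 8)**2 = 39**2 = 1521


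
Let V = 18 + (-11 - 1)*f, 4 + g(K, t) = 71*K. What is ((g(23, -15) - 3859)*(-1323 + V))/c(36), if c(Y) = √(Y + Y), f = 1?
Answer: 489485*√2/2 ≈ 3.4612e+5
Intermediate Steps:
c(Y) = √2*√Y (c(Y) = √(2*Y) = √2*√Y)
g(K, t) = -4 + 71*K
V = 6 (V = 18 + (-11 - 1)*1 = 18 - 12*1 = 18 - 12 = 6)
((g(23, -15) - 3859)*(-1323 + V))/c(36) = (((-4 + 71*23) - 3859)*(-1323 + 6))/((√2*√36)) = (((-4 + 1633) - 3859)*(-1317))/((√2*6)) = ((1629 - 3859)*(-1317))/((6*√2)) = (-2230*(-1317))*(√2/12) = 2936910*(√2/12) = 489485*√2/2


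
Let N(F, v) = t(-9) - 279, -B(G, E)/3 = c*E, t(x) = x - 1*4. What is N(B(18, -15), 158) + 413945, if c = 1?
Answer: 413653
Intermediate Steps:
t(x) = -4 + x (t(x) = x - 4 = -4 + x)
B(G, E) = -3*E
N(F, v) = -292 (N(F, v) = (-4 - 9) - 279 = -13 - 279 = -292)
N(B(18, -15), 158) + 413945 = -292 + 413945 = 413653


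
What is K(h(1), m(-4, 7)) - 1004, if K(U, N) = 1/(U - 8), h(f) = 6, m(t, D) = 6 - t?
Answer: -2009/2 ≈ -1004.5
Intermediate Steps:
K(U, N) = 1/(-8 + U)
K(h(1), m(-4, 7)) - 1004 = 1/(-8 + 6) - 1004 = 1/(-2) - 1004 = -½ - 1004 = -2009/2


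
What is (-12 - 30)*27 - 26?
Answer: -1160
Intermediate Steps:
(-12 - 30)*27 - 26 = -42*27 - 26 = -1134 - 26 = -1160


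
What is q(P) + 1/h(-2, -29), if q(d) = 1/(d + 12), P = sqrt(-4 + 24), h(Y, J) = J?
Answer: 56/899 - sqrt(5)/62 ≈ 0.026226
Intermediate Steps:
P = 2*sqrt(5) (P = sqrt(20) = 2*sqrt(5) ≈ 4.4721)
q(d) = 1/(12 + d)
q(P) + 1/h(-2, -29) = 1/(12 + 2*sqrt(5)) + 1/(-29) = 1/(12 + 2*sqrt(5)) - 1/29 = -1/29 + 1/(12 + 2*sqrt(5))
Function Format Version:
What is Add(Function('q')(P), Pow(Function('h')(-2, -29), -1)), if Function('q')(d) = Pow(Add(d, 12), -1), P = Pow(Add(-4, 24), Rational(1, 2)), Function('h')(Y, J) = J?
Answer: Add(Rational(56, 899), Mul(Rational(-1, 62), Pow(5, Rational(1, 2)))) ≈ 0.026226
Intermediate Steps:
P = Mul(2, Pow(5, Rational(1, 2))) (P = Pow(20, Rational(1, 2)) = Mul(2, Pow(5, Rational(1, 2))) ≈ 4.4721)
Function('q')(d) = Pow(Add(12, d), -1)
Add(Function('q')(P), Pow(Function('h')(-2, -29), -1)) = Add(Pow(Add(12, Mul(2, Pow(5, Rational(1, 2)))), -1), Pow(-29, -1)) = Add(Pow(Add(12, Mul(2, Pow(5, Rational(1, 2)))), -1), Rational(-1, 29)) = Add(Rational(-1, 29), Pow(Add(12, Mul(2, Pow(5, Rational(1, 2)))), -1))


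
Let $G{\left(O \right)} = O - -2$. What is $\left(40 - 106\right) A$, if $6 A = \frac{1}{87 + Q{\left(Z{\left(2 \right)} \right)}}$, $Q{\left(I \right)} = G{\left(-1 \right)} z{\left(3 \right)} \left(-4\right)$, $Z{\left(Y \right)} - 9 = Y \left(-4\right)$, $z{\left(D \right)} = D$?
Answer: $- \frac{11}{75} \approx -0.14667$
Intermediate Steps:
$G{\left(O \right)} = 2 + O$ ($G{\left(O \right)} = O + 2 = 2 + O$)
$Z{\left(Y \right)} = 9 - 4 Y$ ($Z{\left(Y \right)} = 9 + Y \left(-4\right) = 9 - 4 Y$)
$Q{\left(I \right)} = -12$ ($Q{\left(I \right)} = \left(2 - 1\right) 3 \left(-4\right) = 1 \cdot 3 \left(-4\right) = 3 \left(-4\right) = -12$)
$A = \frac{1}{450}$ ($A = \frac{1}{6 \left(87 - 12\right)} = \frac{1}{6 \cdot 75} = \frac{1}{6} \cdot \frac{1}{75} = \frac{1}{450} \approx 0.0022222$)
$\left(40 - 106\right) A = \left(40 - 106\right) \frac{1}{450} = \left(-66\right) \frac{1}{450} = - \frac{11}{75}$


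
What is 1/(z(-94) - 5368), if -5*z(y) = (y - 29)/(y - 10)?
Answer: -520/2791483 ≈ -0.00018628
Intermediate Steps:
z(y) = -(-29 + y)/(5*(-10 + y)) (z(y) = -(y - 29)/(5*(y - 10)) = -(-29 + y)/(5*(-10 + y)))
1/(z(-94) - 5368) = 1/((29 - 1*(-94))/(5*(-10 - 94)) - 5368) = 1/((⅕)*(29 + 94)/(-104) - 5368) = 1/((⅕)*(-1/104)*123 - 5368) = 1/(-123/520 - 5368) = 1/(-2791483/520) = -520/2791483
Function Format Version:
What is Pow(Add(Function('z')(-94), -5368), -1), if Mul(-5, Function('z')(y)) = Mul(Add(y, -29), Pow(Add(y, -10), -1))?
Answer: Rational(-520, 2791483) ≈ -0.00018628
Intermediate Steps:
Function('z')(y) = Mul(Rational(-1, 5), Pow(Add(-10, y), -1), Add(-29, y)) (Function('z')(y) = Mul(Rational(-1, 5), Mul(Add(y, -29), Pow(Add(y, -10), -1))) = Mul(Rational(-1, 5), Mul(Add(-29, y), Pow(Add(-10, y), -1))) = Mul(Rational(-1, 5), Mul(Pow(Add(-10, y), -1), Add(-29, y))) = Mul(Rational(-1, 5), Pow(Add(-10, y), -1), Add(-29, y)))
Pow(Add(Function('z')(-94), -5368), -1) = Pow(Add(Mul(Rational(1, 5), Pow(Add(-10, -94), -1), Add(29, Mul(-1, -94))), -5368), -1) = Pow(Add(Mul(Rational(1, 5), Pow(-104, -1), Add(29, 94)), -5368), -1) = Pow(Add(Mul(Rational(1, 5), Rational(-1, 104), 123), -5368), -1) = Pow(Add(Rational(-123, 520), -5368), -1) = Pow(Rational(-2791483, 520), -1) = Rational(-520, 2791483)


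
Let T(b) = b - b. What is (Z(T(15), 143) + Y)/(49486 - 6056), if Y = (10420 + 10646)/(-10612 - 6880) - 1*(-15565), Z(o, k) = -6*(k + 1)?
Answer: 128564413/379838780 ≈ 0.33847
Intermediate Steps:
T(b) = 0
Z(o, k) = -6 - 6*k (Z(o, k) = -6*(1 + k) = -6 - 6*k)
Y = 136120957/8746 (Y = 21066/(-17492) + 15565 = 21066*(-1/17492) + 15565 = -10533/8746 + 15565 = 136120957/8746 ≈ 15564.)
(Z(T(15), 143) + Y)/(49486 - 6056) = ((-6 - 6*143) + 136120957/8746)/(49486 - 6056) = ((-6 - 858) + 136120957/8746)/43430 = (-864 + 136120957/8746)*(1/43430) = (128564413/8746)*(1/43430) = 128564413/379838780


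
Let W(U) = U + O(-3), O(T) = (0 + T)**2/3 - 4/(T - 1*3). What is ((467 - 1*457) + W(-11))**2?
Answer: 64/9 ≈ 7.1111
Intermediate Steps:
O(T) = -4/(-3 + T) + T**2/3 (O(T) = T**2*(1/3) - 4/(T - 3) = T**2/3 - 4/(-3 + T) = -4/(-3 + T) + T**2/3)
W(U) = 11/3 + U (W(U) = U + (-4 - 1*(-3)**2 + (1/3)*(-3)**3)/(-3 - 3) = U + (-4 - 1*9 + (1/3)*(-27))/(-6) = U - (-4 - 9 - 9)/6 = U - 1/6*(-22) = U + 11/3 = 11/3 + U)
((467 - 1*457) + W(-11))**2 = ((467 - 1*457) + (11/3 - 11))**2 = ((467 - 457) - 22/3)**2 = (10 - 22/3)**2 = (8/3)**2 = 64/9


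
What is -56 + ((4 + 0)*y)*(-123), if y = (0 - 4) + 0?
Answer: 1912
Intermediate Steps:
y = -4 (y = -4 + 0 = -4)
-56 + ((4 + 0)*y)*(-123) = -56 + ((4 + 0)*(-4))*(-123) = -56 + (4*(-4))*(-123) = -56 - 16*(-123) = -56 + 1968 = 1912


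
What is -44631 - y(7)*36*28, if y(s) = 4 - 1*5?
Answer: -43623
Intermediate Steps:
y(s) = -1 (y(s) = 4 - 5 = -1)
-44631 - y(7)*36*28 = -44631 - (-1*36)*28 = -44631 - (-36)*28 = -44631 - 1*(-1008) = -44631 + 1008 = -43623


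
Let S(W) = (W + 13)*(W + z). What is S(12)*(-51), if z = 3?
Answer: -19125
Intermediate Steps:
S(W) = (3 + W)*(13 + W) (S(W) = (W + 13)*(W + 3) = (13 + W)*(3 + W) = (3 + W)*(13 + W))
S(12)*(-51) = (39 + 12² + 16*12)*(-51) = (39 + 144 + 192)*(-51) = 375*(-51) = -19125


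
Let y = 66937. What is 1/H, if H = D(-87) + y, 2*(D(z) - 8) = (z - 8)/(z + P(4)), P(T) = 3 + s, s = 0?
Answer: 168/11246855 ≈ 1.4938e-5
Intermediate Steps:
P(T) = 3 (P(T) = 3 + 0 = 3)
D(z) = 8 + (-8 + z)/(2*(3 + z)) (D(z) = 8 + ((z - 8)/(z + 3))/2 = 8 + ((-8 + z)/(3 + z))/2 = 8 + (-8 + z)/(2*(3 + z)))
H = 11246855/168 (H = (40 + 17*(-87))/(2*(3 - 87)) + 66937 = (½)*(40 - 1479)/(-84) + 66937 = (½)*(-1/84)*(-1439) + 66937 = 1439/168 + 66937 = 11246855/168 ≈ 66946.)
1/H = 1/(11246855/168) = 168/11246855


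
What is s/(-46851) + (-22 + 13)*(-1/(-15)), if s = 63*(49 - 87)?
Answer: -6123/11155 ≈ -0.54890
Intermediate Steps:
s = -2394 (s = 63*(-38) = -2394)
s/(-46851) + (-22 + 13)*(-1/(-15)) = -2394/(-46851) + (-22 + 13)*(-1/(-15)) = -2394*(-1/46851) - (-9)*(-1)/15 = 114/2231 - 9*1/15 = 114/2231 - ⅗ = -6123/11155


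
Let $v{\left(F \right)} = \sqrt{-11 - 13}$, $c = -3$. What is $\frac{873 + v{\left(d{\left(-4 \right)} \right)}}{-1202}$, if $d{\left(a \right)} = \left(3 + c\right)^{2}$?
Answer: $- \frac{873}{1202} - \frac{i \sqrt{6}}{601} \approx -0.72629 - 0.0040757 i$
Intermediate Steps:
$d{\left(a \right)} = 0$ ($d{\left(a \right)} = \left(3 - 3\right)^{2} = 0^{2} = 0$)
$v{\left(F \right)} = 2 i \sqrt{6}$ ($v{\left(F \right)} = \sqrt{-24} = 2 i \sqrt{6}$)
$\frac{873 + v{\left(d{\left(-4 \right)} \right)}}{-1202} = \frac{873 + 2 i \sqrt{6}}{-1202} = - \frac{873 + 2 i \sqrt{6}}{1202} = - \frac{873}{1202} - \frac{i \sqrt{6}}{601}$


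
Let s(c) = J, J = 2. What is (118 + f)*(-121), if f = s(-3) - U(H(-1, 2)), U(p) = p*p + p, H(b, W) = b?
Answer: -14520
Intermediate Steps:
s(c) = 2
U(p) = p + p² (U(p) = p² + p = p + p²)
f = 2 (f = 2 - (-1)*(1 - 1) = 2 - (-1)*0 = 2 - 1*0 = 2 + 0 = 2)
(118 + f)*(-121) = (118 + 2)*(-121) = 120*(-121) = -14520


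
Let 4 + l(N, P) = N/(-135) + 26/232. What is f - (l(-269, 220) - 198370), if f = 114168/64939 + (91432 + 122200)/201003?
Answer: 13516522060098610699/68136314524740 ≈ 1.9837e+5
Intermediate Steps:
l(N, P) = -451/116 - N/135 (l(N, P) = -4 + (N/(-135) + 26/232) = -4 + (N*(-1/135) + 26*(1/232)) = -4 + (-N/135 + 13/116) = -4 + (13/116 - N/135) = -451/116 - N/135)
f = 36821158952/13052933817 (f = 114168*(1/64939) + 213632*(1/201003) = 114168/64939 + 213632/201003 = 36821158952/13052933817 ≈ 2.8209)
f - (l(-269, 220) - 198370) = 36821158952/13052933817 - ((-451/116 - 1/135*(-269)) - 198370) = 36821158952/13052933817 - ((-451/116 + 269/135) - 198370) = 36821158952/13052933817 - (-29681/15660 - 198370) = 36821158952/13052933817 - 1*(-3106503881/15660) = 36821158952/13052933817 + 3106503881/15660 = 13516522060098610699/68136314524740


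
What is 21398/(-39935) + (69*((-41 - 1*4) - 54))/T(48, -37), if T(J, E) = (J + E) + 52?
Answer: -4351493/39935 ≈ -108.96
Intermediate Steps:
T(J, E) = 52 + E + J (T(J, E) = (E + J) + 52 = 52 + E + J)
21398/(-39935) + (69*((-41 - 1*4) - 54))/T(48, -37) = 21398/(-39935) + (69*((-41 - 1*4) - 54))/(52 - 37 + 48) = 21398*(-1/39935) + (69*((-41 - 4) - 54))/63 = -21398/39935 + (69*(-45 - 54))*(1/63) = -21398/39935 + (69*(-99))*(1/63) = -21398/39935 - 6831*1/63 = -21398/39935 - 759/7 = -4351493/39935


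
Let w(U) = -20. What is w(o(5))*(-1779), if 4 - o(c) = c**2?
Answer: 35580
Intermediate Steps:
o(c) = 4 - c**2
w(o(5))*(-1779) = -20*(-1779) = 35580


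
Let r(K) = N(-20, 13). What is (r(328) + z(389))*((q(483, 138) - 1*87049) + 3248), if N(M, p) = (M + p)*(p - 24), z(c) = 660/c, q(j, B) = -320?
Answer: -2575196173/389 ≈ -6.6200e+6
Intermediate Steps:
N(M, p) = (-24 + p)*(M + p) (N(M, p) = (M + p)*(-24 + p) = (-24 + p)*(M + p))
r(K) = 77 (r(K) = 13² - 24*(-20) - 24*13 - 20*13 = 169 + 480 - 312 - 260 = 77)
(r(328) + z(389))*((q(483, 138) - 1*87049) + 3248) = (77 + 660/389)*((-320 - 1*87049) + 3248) = (77 + 660*(1/389))*((-320 - 87049) + 3248) = (77 + 660/389)*(-87369 + 3248) = (30613/389)*(-84121) = -2575196173/389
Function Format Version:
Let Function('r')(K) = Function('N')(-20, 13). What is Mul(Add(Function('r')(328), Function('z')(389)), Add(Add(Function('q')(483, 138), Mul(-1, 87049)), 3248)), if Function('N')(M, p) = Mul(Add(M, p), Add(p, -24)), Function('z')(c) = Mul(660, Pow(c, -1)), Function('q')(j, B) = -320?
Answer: Rational(-2575196173, 389) ≈ -6.6200e+6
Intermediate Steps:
Function('N')(M, p) = Mul(Add(-24, p), Add(M, p)) (Function('N')(M, p) = Mul(Add(M, p), Add(-24, p)) = Mul(Add(-24, p), Add(M, p)))
Function('r')(K) = 77 (Function('r')(K) = Add(Pow(13, 2), Mul(-24, -20), Mul(-24, 13), Mul(-20, 13)) = Add(169, 480, -312, -260) = 77)
Mul(Add(Function('r')(328), Function('z')(389)), Add(Add(Function('q')(483, 138), Mul(-1, 87049)), 3248)) = Mul(Add(77, Mul(660, Pow(389, -1))), Add(Add(-320, Mul(-1, 87049)), 3248)) = Mul(Add(77, Mul(660, Rational(1, 389))), Add(Add(-320, -87049), 3248)) = Mul(Add(77, Rational(660, 389)), Add(-87369, 3248)) = Mul(Rational(30613, 389), -84121) = Rational(-2575196173, 389)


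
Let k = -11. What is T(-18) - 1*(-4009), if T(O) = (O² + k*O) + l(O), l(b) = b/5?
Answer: 22637/5 ≈ 4527.4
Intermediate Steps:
l(b) = b/5 (l(b) = b*(⅕) = b/5)
T(O) = O² - 54*O/5 (T(O) = (O² - 11*O) + O/5 = O² - 54*O/5)
T(-18) - 1*(-4009) = (⅕)*(-18)*(-54 + 5*(-18)) - 1*(-4009) = (⅕)*(-18)*(-54 - 90) + 4009 = (⅕)*(-18)*(-144) + 4009 = 2592/5 + 4009 = 22637/5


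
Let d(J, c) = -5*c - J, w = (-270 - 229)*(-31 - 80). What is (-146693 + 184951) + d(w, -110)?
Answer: -16581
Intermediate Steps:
w = 55389 (w = -499*(-111) = 55389)
d(J, c) = -J - 5*c
(-146693 + 184951) + d(w, -110) = (-146693 + 184951) + (-1*55389 - 5*(-110)) = 38258 + (-55389 + 550) = 38258 - 54839 = -16581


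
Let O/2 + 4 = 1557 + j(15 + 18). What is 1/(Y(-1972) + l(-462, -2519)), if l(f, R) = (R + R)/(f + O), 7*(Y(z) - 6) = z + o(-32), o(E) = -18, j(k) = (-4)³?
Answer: -8806/2468217 ≈ -0.0035678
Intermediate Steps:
j(k) = -64
O = 2978 (O = -8 + 2*(1557 - 64) = -8 + 2*1493 = -8 + 2986 = 2978)
Y(z) = 24/7 + z/7 (Y(z) = 6 + (z - 18)/7 = 6 + (-18 + z)/7 = 6 + (-18/7 + z/7) = 24/7 + z/7)
l(f, R) = 2*R/(2978 + f) (l(f, R) = (R + R)/(f + 2978) = (2*R)/(2978 + f) = 2*R/(2978 + f))
1/(Y(-1972) + l(-462, -2519)) = 1/((24/7 + (⅐)*(-1972)) + 2*(-2519)/(2978 - 462)) = 1/((24/7 - 1972/7) + 2*(-2519)/2516) = 1/(-1948/7 + 2*(-2519)*(1/2516)) = 1/(-1948/7 - 2519/1258) = 1/(-2468217/8806) = -8806/2468217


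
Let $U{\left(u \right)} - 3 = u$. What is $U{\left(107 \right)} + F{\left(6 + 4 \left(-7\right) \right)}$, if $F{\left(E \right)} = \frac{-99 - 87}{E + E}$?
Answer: $\frac{2513}{22} \approx 114.23$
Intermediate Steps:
$U{\left(u \right)} = 3 + u$
$F{\left(E \right)} = - \frac{93}{E}$ ($F{\left(E \right)} = - \frac{186}{2 E} = - 186 \frac{1}{2 E} = - \frac{93}{E}$)
$U{\left(107 \right)} + F{\left(6 + 4 \left(-7\right) \right)} = \left(3 + 107\right) - \frac{93}{6 + 4 \left(-7\right)} = 110 - \frac{93}{6 - 28} = 110 - \frac{93}{-22} = 110 - - \frac{93}{22} = 110 + \frac{93}{22} = \frac{2513}{22}$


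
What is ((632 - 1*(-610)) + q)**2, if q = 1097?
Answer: 5470921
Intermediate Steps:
((632 - 1*(-610)) + q)**2 = ((632 - 1*(-610)) + 1097)**2 = ((632 + 610) + 1097)**2 = (1242 + 1097)**2 = 2339**2 = 5470921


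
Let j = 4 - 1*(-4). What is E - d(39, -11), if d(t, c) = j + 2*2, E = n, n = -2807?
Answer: -2819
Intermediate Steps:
j = 8 (j = 4 + 4 = 8)
E = -2807
d(t, c) = 12 (d(t, c) = 8 + 2*2 = 8 + 4 = 12)
E - d(39, -11) = -2807 - 1*12 = -2807 - 12 = -2819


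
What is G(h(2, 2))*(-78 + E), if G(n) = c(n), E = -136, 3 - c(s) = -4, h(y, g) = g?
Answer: -1498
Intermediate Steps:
c(s) = 7 (c(s) = 3 - 1*(-4) = 3 + 4 = 7)
G(n) = 7
G(h(2, 2))*(-78 + E) = 7*(-78 - 136) = 7*(-214) = -1498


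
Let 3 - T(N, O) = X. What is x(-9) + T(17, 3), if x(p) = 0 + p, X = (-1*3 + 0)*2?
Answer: 0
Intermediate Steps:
X = -6 (X = (-3 + 0)*2 = -3*2 = -6)
T(N, O) = 9 (T(N, O) = 3 - 1*(-6) = 3 + 6 = 9)
x(p) = p
x(-9) + T(17, 3) = -9 + 9 = 0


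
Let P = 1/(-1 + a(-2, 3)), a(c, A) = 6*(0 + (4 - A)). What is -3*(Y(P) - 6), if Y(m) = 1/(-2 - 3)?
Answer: 93/5 ≈ 18.600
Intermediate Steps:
a(c, A) = 24 - 6*A (a(c, A) = 6*(4 - A) = 24 - 6*A)
P = ⅕ (P = 1/(-1 + (24 - 6*3)) = 1/(-1 + (24 - 18)) = 1/(-1 + 6) = 1/5 = ⅕ ≈ 0.20000)
Y(m) = -⅕ (Y(m) = 1/(-5) = -⅕)
-3*(Y(P) - 6) = -3*(-⅕ - 6) = -3*(-31/5) = 93/5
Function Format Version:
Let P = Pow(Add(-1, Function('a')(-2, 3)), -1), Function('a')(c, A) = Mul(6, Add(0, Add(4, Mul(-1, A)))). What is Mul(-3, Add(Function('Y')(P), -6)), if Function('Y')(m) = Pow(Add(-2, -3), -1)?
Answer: Rational(93, 5) ≈ 18.600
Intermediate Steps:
Function('a')(c, A) = Add(24, Mul(-6, A)) (Function('a')(c, A) = Mul(6, Add(4, Mul(-1, A))) = Add(24, Mul(-6, A)))
P = Rational(1, 5) (P = Pow(Add(-1, Add(24, Mul(-6, 3))), -1) = Pow(Add(-1, Add(24, -18)), -1) = Pow(Add(-1, 6), -1) = Pow(5, -1) = Rational(1, 5) ≈ 0.20000)
Function('Y')(m) = Rational(-1, 5) (Function('Y')(m) = Pow(-5, -1) = Rational(-1, 5))
Mul(-3, Add(Function('Y')(P), -6)) = Mul(-3, Add(Rational(-1, 5), -6)) = Mul(-3, Rational(-31, 5)) = Rational(93, 5)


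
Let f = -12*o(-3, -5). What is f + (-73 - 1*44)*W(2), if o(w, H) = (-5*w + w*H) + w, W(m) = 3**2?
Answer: -1377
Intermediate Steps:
W(m) = 9
o(w, H) = -4*w + H*w (o(w, H) = (-5*w + H*w) + w = -4*w + H*w)
f = -324 (f = -(-36)*(-4 - 5) = -(-36)*(-9) = -12*27 = -324)
f + (-73 - 1*44)*W(2) = -324 + (-73 - 1*44)*9 = -324 + (-73 - 44)*9 = -324 - 117*9 = -324 - 1053 = -1377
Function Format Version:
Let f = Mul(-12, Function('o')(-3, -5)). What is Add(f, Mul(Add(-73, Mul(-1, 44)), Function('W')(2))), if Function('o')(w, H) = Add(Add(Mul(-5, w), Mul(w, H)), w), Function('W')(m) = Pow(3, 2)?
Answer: -1377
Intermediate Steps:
Function('W')(m) = 9
Function('o')(w, H) = Add(Mul(-4, w), Mul(H, w)) (Function('o')(w, H) = Add(Add(Mul(-5, w), Mul(H, w)), w) = Add(Mul(-4, w), Mul(H, w)))
f = -324 (f = Mul(-12, Mul(-3, Add(-4, -5))) = Mul(-12, Mul(-3, -9)) = Mul(-12, 27) = -324)
Add(f, Mul(Add(-73, Mul(-1, 44)), Function('W')(2))) = Add(-324, Mul(Add(-73, Mul(-1, 44)), 9)) = Add(-324, Mul(Add(-73, -44), 9)) = Add(-324, Mul(-117, 9)) = Add(-324, -1053) = -1377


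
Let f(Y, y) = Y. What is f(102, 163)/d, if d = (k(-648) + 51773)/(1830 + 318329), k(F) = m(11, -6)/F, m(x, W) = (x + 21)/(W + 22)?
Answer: 10580614632/16774451 ≈ 630.76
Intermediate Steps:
m(x, W) = (21 + x)/(22 + W)
k(F) = 2/F (k(F) = ((21 + 11)/(22 - 6))/F = (32/16)/F = ((1/16)*32)/F = 2/F)
d = 16774451/103731516 (d = (2/(-648) + 51773)/(1830 + 318329) = (2*(-1/648) + 51773)/320159 = (-1/324 + 51773)*(1/320159) = (16774451/324)*(1/320159) = 16774451/103731516 ≈ 0.16171)
f(102, 163)/d = 102/(16774451/103731516) = 102*(103731516/16774451) = 10580614632/16774451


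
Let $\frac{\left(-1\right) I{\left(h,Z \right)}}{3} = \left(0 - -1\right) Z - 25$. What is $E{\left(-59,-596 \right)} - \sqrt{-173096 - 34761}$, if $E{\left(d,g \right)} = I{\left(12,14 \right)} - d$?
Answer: $92 - i \sqrt{207857} \approx 92.0 - 455.91 i$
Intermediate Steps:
$I{\left(h,Z \right)} = 75 - 3 Z$ ($I{\left(h,Z \right)} = - 3 \left(\left(0 - -1\right) Z - 25\right) = - 3 \left(\left(0 + 1\right) Z - 25\right) = - 3 \left(1 Z - 25\right) = - 3 \left(Z - 25\right) = - 3 \left(-25 + Z\right) = 75 - 3 Z$)
$E{\left(d,g \right)} = 33 - d$ ($E{\left(d,g \right)} = \left(75 - 42\right) - d = 33 - d$)
$E{\left(-59,-596 \right)} - \sqrt{-173096 - 34761} = \left(33 - -59\right) - \sqrt{-173096 - 34761} = \left(33 + 59\right) - \sqrt{-207857} = 92 - i \sqrt{207857}$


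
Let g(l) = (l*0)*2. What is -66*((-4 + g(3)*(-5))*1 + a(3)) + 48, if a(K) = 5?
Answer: -18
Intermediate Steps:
g(l) = 0 (g(l) = 0*2 = 0)
-66*((-4 + g(3)*(-5))*1 + a(3)) + 48 = -66*((-4 + 0*(-5))*1 + 5) + 48 = -66*((-4 + 0)*1 + 5) + 48 = -66*(-4*1 + 5) + 48 = -66*(-4 + 5) + 48 = -66*1 + 48 = -66 + 48 = -18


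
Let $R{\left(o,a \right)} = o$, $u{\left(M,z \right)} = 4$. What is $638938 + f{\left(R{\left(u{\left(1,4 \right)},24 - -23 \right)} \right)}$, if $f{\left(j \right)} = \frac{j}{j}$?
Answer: $638939$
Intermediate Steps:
$f{\left(j \right)} = 1$
$638938 + f{\left(R{\left(u{\left(1,4 \right)},24 - -23 \right)} \right)} = 638938 + 1 = 638939$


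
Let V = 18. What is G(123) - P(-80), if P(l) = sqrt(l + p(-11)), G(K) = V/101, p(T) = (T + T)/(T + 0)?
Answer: 18/101 - I*sqrt(78) ≈ 0.17822 - 8.8318*I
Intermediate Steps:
p(T) = 2 (p(T) = (2*T)/T = 2)
G(K) = 18/101
P(l) = sqrt(2 + l) (P(l) = sqrt(l + 2) = sqrt(2 + l))
G(123) - P(-80) = 18/101 - sqrt(2 - 80) = 18/101 - sqrt(-78) = 18/101 - I*sqrt(78)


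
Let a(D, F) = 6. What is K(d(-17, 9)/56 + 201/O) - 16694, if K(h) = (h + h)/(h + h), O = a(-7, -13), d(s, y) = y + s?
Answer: -16693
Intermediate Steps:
d(s, y) = s + y
O = 6
K(h) = 1 (K(h) = (2*h)/((2*h)) = (2*h)*(1/(2*h)) = 1)
K(d(-17, 9)/56 + 201/O) - 16694 = 1 - 16694 = -16693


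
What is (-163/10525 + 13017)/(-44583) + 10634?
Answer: 712817059684/67033725 ≈ 10634.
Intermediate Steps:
(-163/10525 + 13017)/(-44583) + 10634 = (-163*1/10525 + 13017)*(-1/44583) + 10634 = (-163/10525 + 13017)*(-1/44583) + 10634 = (137003762/10525)*(-1/44583) + 10634 = -19571966/67033725 + 10634 = 712817059684/67033725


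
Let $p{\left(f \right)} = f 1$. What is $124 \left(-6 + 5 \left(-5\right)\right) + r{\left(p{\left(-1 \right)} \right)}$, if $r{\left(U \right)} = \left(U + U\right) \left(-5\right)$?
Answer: $-3834$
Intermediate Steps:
$p{\left(f \right)} = f$
$r{\left(U \right)} = - 10 U$ ($r{\left(U \right)} = 2 U \left(-5\right) = - 10 U$)
$124 \left(-6 + 5 \left(-5\right)\right) + r{\left(p{\left(-1 \right)} \right)} = 124 \left(-6 + 5 \left(-5\right)\right) - -10 = 124 \left(-6 - 25\right) + 10 = 124 \left(-31\right) + 10 = -3844 + 10 = -3834$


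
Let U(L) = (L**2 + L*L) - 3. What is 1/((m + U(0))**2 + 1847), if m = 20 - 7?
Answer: 1/1947 ≈ 0.00051361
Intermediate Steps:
m = 13
U(L) = -3 + 2*L**2 (U(L) = (L**2 + L**2) - 3 = 2*L**2 - 3 = -3 + 2*L**2)
1/((m + U(0))**2 + 1847) = 1/((13 + (-3 + 2*0**2))**2 + 1847) = 1/((13 + (-3 + 2*0))**2 + 1847) = 1/((13 + (-3 + 0))**2 + 1847) = 1/((13 - 3)**2 + 1847) = 1/(10**2 + 1847) = 1/(100 + 1847) = 1/1947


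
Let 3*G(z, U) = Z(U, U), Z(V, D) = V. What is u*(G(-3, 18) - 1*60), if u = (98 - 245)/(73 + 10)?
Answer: 7938/83 ≈ 95.639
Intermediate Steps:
u = -147/83 ≈ -1.7711
G(z, U) = U/3
u*(G(-3, 18) - 1*60) = -147*((1/3)*18 - 1*60)/83 = -147*(6 - 60)/83 = -147/83*(-54) = 7938/83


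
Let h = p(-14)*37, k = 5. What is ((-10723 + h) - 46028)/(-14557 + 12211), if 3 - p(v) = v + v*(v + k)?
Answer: 30392/1173 ≈ 25.910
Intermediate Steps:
p(v) = 3 - v - v*(5 + v) (p(v) = 3 - (v + v*(v + 5)) = 3 - (v + v*(5 + v)) = 3 + (-v - v*(5 + v)) = 3 - v - v*(5 + v))
h = -4033 (h = (3 - 1*(-14)**2 - 6*(-14))*37 = (3 - 1*196 + 84)*37 = (3 - 196 + 84)*37 = -109*37 = -4033)
((-10723 + h) - 46028)/(-14557 + 12211) = ((-10723 - 4033) - 46028)/(-14557 + 12211) = (-14756 - 46028)/(-2346) = -60784*(-1/2346) = 30392/1173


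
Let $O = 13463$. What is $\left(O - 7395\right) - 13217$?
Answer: $-7149$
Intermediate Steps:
$\left(O - 7395\right) - 13217 = \left(13463 - 7395\right) - 13217 = 6068 - 13217 = -7149$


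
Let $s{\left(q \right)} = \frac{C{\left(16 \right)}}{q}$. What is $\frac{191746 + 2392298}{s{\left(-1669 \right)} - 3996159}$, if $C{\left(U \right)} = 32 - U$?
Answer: $- \frac{4312769436}{6669589387} \approx -0.64663$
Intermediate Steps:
$s{\left(q \right)} = \frac{16}{q}$ ($s{\left(q \right)} = \frac{32 - 16}{q} = \frac{16}{q}$)
$\frac{191746 + 2392298}{s{\left(-1669 \right)} - 3996159} = \frac{191746 + 2392298}{\frac{16}{-1669} - 3996159} = \frac{2584044}{16 \left(- \frac{1}{1669}\right) - 3996159} = \frac{2584044}{- \frac{16}{1669} - 3996159} = \frac{2584044}{- \frac{6669589387}{1669}} = 2584044 \left(- \frac{1669}{6669589387}\right) = - \frac{4312769436}{6669589387}$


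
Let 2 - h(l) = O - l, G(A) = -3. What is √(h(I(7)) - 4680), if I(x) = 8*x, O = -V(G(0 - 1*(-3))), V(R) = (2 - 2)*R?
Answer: I*√4622 ≈ 67.985*I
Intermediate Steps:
V(R) = 0 (V(R) = 0*R = 0)
O = 0 (O = -1*0 = 0)
h(l) = 2 + l (h(l) = 2 - (0 - l) = 2 - (-1)*l = 2 + l)
√(h(I(7)) - 4680) = √((2 + 8*7) - 4680) = √((2 + 56) - 4680) = √(58 - 4680) = √(-4622) = I*√4622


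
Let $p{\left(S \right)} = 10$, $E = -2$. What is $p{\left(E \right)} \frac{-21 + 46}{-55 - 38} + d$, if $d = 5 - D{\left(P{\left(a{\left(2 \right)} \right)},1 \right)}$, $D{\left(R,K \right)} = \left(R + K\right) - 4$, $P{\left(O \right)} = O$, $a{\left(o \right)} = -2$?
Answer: $\frac{680}{93} \approx 7.3118$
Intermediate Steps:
$D{\left(R,K \right)} = -4 + K + R$ ($D{\left(R,K \right)} = \left(K + R\right) - 4 = -4 + K + R$)
$d = 10$ ($d = 5 - \left(-4 + 1 - 2\right) = 5 - -5 = 5 + 5 = 10$)
$p{\left(E \right)} \frac{-21 + 46}{-55 - 38} + d = 10 \frac{-21 + 46}{-55 - 38} + 10 = 10 \frac{25}{-93} + 10 = 10 \cdot 25 \left(- \frac{1}{93}\right) + 10 = 10 \left(- \frac{25}{93}\right) + 10 = - \frac{250}{93} + 10 = \frac{680}{93}$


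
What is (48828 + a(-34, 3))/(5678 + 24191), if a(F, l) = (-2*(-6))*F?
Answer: 48420/29869 ≈ 1.6211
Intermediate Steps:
a(F, l) = 12*F
(48828 + a(-34, 3))/(5678 + 24191) = (48828 + 12*(-34))/(5678 + 24191) = (48828 - 408)/29869 = 48420*(1/29869) = 48420/29869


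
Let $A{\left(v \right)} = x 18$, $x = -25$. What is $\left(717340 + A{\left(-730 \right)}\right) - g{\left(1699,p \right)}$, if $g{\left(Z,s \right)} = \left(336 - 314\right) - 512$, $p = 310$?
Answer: $717380$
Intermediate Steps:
$A{\left(v \right)} = -450$ ($A{\left(v \right)} = \left(-25\right) 18 = -450$)
$g{\left(Z,s \right)} = -490$ ($g{\left(Z,s \right)} = \left(336 - 314\right) - 512 = 22 - 512 = -490$)
$\left(717340 + A{\left(-730 \right)}\right) - g{\left(1699,p \right)} = \left(717340 - 450\right) - -490 = 716890 + 490 = 717380$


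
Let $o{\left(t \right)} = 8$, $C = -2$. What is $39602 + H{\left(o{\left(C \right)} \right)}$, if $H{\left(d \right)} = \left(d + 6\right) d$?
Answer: $39714$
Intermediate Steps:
$H{\left(d \right)} = d \left(6 + d\right)$ ($H{\left(d \right)} = \left(6 + d\right) d = d \left(6 + d\right)$)
$39602 + H{\left(o{\left(C \right)} \right)} = 39602 + 8 \left(6 + 8\right) = 39602 + 8 \cdot 14 = 39602 + 112 = 39714$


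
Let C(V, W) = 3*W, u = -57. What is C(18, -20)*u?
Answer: 3420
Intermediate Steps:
C(18, -20)*u = (3*(-20))*(-57) = -60*(-57) = 3420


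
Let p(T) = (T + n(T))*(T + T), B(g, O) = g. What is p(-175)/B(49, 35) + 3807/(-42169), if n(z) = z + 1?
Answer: 735822401/295183 ≈ 2492.8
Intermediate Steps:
n(z) = 1 + z
p(T) = 2*T*(1 + 2*T) (p(T) = (T + (1 + T))*(T + T) = (1 + 2*T)*(2*T) = 2*T*(1 + 2*T))
p(-175)/B(49, 35) + 3807/(-42169) = (2*(-175)*(1 + 2*(-175)))/49 + 3807/(-42169) = (2*(-175)*(1 - 350))*(1/49) + 3807*(-1/42169) = (2*(-175)*(-349))*(1/49) - 3807/42169 = 122150*(1/49) - 3807/42169 = 17450/7 - 3807/42169 = 735822401/295183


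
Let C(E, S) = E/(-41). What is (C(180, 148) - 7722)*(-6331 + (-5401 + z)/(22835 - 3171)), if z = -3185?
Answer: 9859948247835/201556 ≈ 4.8919e+7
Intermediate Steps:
C(E, S) = -E/41 (C(E, S) = E*(-1/41) = -E/41)
(C(180, 148) - 7722)*(-6331 + (-5401 + z)/(22835 - 3171)) = (-1/41*180 - 7722)*(-6331 + (-5401 - 3185)/(22835 - 3171)) = (-180/41 - 7722)*(-6331 - 8586/19664) = -316782*(-6331 - 8586*1/19664)/41 = -316782*(-6331 - 4293/9832)/41 = -316782/41*(-62250685/9832) = 9859948247835/201556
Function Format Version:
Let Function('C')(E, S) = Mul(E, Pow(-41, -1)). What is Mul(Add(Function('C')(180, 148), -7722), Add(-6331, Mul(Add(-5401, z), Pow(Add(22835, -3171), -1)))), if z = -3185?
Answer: Rational(9859948247835, 201556) ≈ 4.8919e+7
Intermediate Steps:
Function('C')(E, S) = Mul(Rational(-1, 41), E) (Function('C')(E, S) = Mul(E, Rational(-1, 41)) = Mul(Rational(-1, 41), E))
Mul(Add(Function('C')(180, 148), -7722), Add(-6331, Mul(Add(-5401, z), Pow(Add(22835, -3171), -1)))) = Mul(Add(Mul(Rational(-1, 41), 180), -7722), Add(-6331, Mul(Add(-5401, -3185), Pow(Add(22835, -3171), -1)))) = Mul(Add(Rational(-180, 41), -7722), Add(-6331, Mul(-8586, Pow(19664, -1)))) = Mul(Rational(-316782, 41), Add(-6331, Mul(-8586, Rational(1, 19664)))) = Mul(Rational(-316782, 41), Add(-6331, Rational(-4293, 9832))) = Mul(Rational(-316782, 41), Rational(-62250685, 9832)) = Rational(9859948247835, 201556)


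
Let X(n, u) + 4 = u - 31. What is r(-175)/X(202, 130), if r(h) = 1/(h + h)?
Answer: -1/33250 ≈ -3.0075e-5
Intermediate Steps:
X(n, u) = -35 + u (X(n, u) = -4 + (u - 31) = -4 + (-31 + u) = -35 + u)
r(h) = 1/(2*h)
r(-175)/X(202, 130) = ((½)/(-175))/(-35 + 130) = ((½)*(-1/175))/95 = -1/350*1/95 = -1/33250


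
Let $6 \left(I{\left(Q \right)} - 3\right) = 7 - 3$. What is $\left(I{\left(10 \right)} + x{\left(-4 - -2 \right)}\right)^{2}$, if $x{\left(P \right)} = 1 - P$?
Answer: $\frac{400}{9} \approx 44.444$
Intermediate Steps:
$I{\left(Q \right)} = \frac{11}{3}$ ($I{\left(Q \right)} = 3 + \frac{7 - 3}{6} = 3 + \frac{1}{6} \cdot 4 = 3 + \frac{2}{3} = \frac{11}{3}$)
$\left(I{\left(10 \right)} + x{\left(-4 - -2 \right)}\right)^{2} = \left(\frac{11}{3} + \left(1 - \left(-4 - -2\right)\right)\right)^{2} = \left(\frac{11}{3} + \left(1 - \left(-4 + 2\right)\right)\right)^{2} = \left(\frac{11}{3} + \left(1 - -2\right)\right)^{2} = \left(\frac{11}{3} + \left(1 + 2\right)\right)^{2} = \left(\frac{11}{3} + 3\right)^{2} = \left(\frac{20}{3}\right)^{2} = \frac{400}{9}$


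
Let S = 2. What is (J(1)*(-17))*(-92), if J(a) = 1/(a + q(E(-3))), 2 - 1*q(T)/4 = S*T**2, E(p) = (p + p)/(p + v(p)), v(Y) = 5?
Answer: -1564/63 ≈ -24.825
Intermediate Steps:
E(p) = 2*p/(5 + p) (E(p) = (p + p)/(p + 5) = (2*p)/(5 + p) = 2*p/(5 + p))
q(T) = 8 - 8*T**2
J(a) = 1/(-64 + a) (J(a) = 1/(a + (8 - 8*36/(5 - 3)**2)) = 1/(a + (8 - 8*(2*(-3)/2)**2)) = 1/(a + (8 - 8*(2*(-3)*(1/2))**2)) = 1/(a + (8 - 8*(-3)**2)) = 1/(a + (8 - 8*9)) = 1/(a + (8 - 72)) = 1/(a - 64) = 1/(-64 + a))
(J(1)*(-17))*(-92) = (-17/(-64 + 1))*(-92) = (-17/(-63))*(-92) = -1/63*(-17)*(-92) = (17/63)*(-92) = -1564/63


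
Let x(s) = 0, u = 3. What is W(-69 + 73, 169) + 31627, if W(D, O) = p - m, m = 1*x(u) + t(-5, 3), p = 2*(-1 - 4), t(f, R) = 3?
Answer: 31614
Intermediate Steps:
p = -10 (p = 2*(-5) = -10)
m = 3 (m = 1*0 + 3 = 0 + 3 = 3)
W(D, O) = -13 (W(D, O) = -10 - 1*3 = -10 - 3 = -13)
W(-69 + 73, 169) + 31627 = -13 + 31627 = 31614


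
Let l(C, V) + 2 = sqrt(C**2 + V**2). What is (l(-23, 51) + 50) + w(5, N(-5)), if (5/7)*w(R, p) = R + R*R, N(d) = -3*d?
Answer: 90 + sqrt(3130) ≈ 145.95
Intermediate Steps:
l(C, V) = -2 + sqrt(C**2 + V**2)
w(R, p) = 7*R/5 + 7*R**2/5 (w(R, p) = 7*(R + R*R)/5 = 7*(R + R**2)/5 = 7*R/5 + 7*R**2/5)
(l(-23, 51) + 50) + w(5, N(-5)) = ((-2 + sqrt((-23)**2 + 51**2)) + 50) + (7/5)*5*(1 + 5) = ((-2 + sqrt(529 + 2601)) + 50) + (7/5)*5*6 = ((-2 + sqrt(3130)) + 50) + 42 = (48 + sqrt(3130)) + 42 = 90 + sqrt(3130)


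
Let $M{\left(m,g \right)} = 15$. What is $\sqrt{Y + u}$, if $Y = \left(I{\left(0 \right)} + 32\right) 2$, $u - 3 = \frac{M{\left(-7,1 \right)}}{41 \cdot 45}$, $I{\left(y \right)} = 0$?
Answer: $\frac{\sqrt{1013766}}{123} \approx 8.1859$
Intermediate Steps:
$u = \frac{370}{123}$ ($u = 3 + \frac{15}{41 \cdot 45} = 3 + \frac{15}{1845} = 3 + 15 \cdot \frac{1}{1845} = 3 + \frac{1}{123} = \frac{370}{123} \approx 3.0081$)
$Y = 64$ ($Y = \left(0 + 32\right) 2 = 32 \cdot 2 = 64$)
$\sqrt{Y + u} = \sqrt{64 + \frac{370}{123}} = \sqrt{\frac{8242}{123}} = \frac{\sqrt{1013766}}{123}$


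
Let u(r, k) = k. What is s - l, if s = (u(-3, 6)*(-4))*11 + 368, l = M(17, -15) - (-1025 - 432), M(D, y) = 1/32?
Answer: -43297/32 ≈ -1353.0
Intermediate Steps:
M(D, y) = 1/32
l = 46625/32 (l = 1/32 - (-1025 - 432) = 1/32 - 1*(-1457) = 1/32 + 1457 = 46625/32 ≈ 1457.0)
s = 104 (s = (6*(-4))*11 + 368 = -24*11 + 368 = -264 + 368 = 104)
s - l = 104 - 1*46625/32 = 104 - 46625/32 = -43297/32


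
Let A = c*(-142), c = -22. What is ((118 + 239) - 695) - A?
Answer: -3462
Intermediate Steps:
A = 3124 (A = -22*(-142) = 3124)
((118 + 239) - 695) - A = ((118 + 239) - 695) - 1*3124 = (357 - 695) - 3124 = -338 - 3124 = -3462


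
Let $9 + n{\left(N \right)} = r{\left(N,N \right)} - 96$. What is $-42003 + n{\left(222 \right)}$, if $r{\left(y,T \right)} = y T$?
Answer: $7176$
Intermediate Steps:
$r{\left(y,T \right)} = T y$
$n{\left(N \right)} = -105 + N^{2}$ ($n{\left(N \right)} = -9 + \left(N N - 96\right) = -9 + \left(N^{2} - 96\right) = -9 + \left(-96 + N^{2}\right) = -105 + N^{2}$)
$-42003 + n{\left(222 \right)} = -42003 - \left(105 - 222^{2}\right) = -42003 + \left(-105 + 49284\right) = -42003 + 49179 = 7176$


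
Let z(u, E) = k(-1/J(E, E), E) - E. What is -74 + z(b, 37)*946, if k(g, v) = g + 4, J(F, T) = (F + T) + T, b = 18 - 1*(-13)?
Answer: -3474358/111 ≈ -31301.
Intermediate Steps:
b = 31 (b = 18 + 13 = 31)
J(F, T) = F + 2*T
k(g, v) = 4 + g
z(u, E) = 4 - E - 1/(3*E) (z(u, E) = (4 - 1/(E + 2*E)) - E = (4 - 1/(3*E)) - E = 4 - E - 1/(3*E))
-74 + z(b, 37)*946 = -74 + (4 - 1*37 - ⅓/37)*946 = -74 + (4 - 37 - ⅓*1/37)*946 = -74 + (4 - 37 - 1/111)*946 = -74 - 3664/111*946 = -74 - 3466144/111 = -3474358/111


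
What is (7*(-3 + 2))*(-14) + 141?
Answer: 239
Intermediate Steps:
(7*(-3 + 2))*(-14) + 141 = (7*(-1))*(-14) + 141 = -7*(-14) + 141 = 98 + 141 = 239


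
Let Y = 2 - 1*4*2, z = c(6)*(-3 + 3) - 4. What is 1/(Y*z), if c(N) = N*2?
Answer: 1/24 ≈ 0.041667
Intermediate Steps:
c(N) = 2*N
z = -4 (z = (2*6)*(-3 + 3) - 4 = 12*0 - 4 = 0 - 4 = -4)
Y = -6 (Y = 2 - 4*2 = 2 - 8 = -6)
1/(Y*z) = 1/(-6*(-4)) = 1/24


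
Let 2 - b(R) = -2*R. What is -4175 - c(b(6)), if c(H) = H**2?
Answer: -4371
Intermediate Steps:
b(R) = 2 + 2*R (b(R) = 2 - (-2)*R = 2 + 2*R)
-4175 - c(b(6)) = -4175 - (2 + 2*6)**2 = -4175 - (2 + 12)**2 = -4175 - 1*14**2 = -4175 - 1*196 = -4175 - 196 = -4371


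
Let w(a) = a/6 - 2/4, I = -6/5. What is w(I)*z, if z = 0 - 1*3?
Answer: 21/10 ≈ 2.1000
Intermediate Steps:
I = -6/5 (I = -6*1/5 = -6/5 ≈ -1.2000)
z = -3 (z = 0 - 3 = -3)
w(a) = -1/2 + a/6 (w(a) = a*(1/6) - 2*1/4 = a/6 - 1/2 = -1/2 + a/6)
w(I)*z = (-1/2 + (1/6)*(-6/5))*(-3) = (-1/2 - 1/5)*(-3) = -7/10*(-3) = 21/10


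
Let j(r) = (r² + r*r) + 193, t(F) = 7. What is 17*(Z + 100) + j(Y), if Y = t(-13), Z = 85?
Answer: 3436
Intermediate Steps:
Y = 7
j(r) = 193 + 2*r² (j(r) = (r² + r²) + 193 = 2*r² + 193 = 193 + 2*r²)
17*(Z + 100) + j(Y) = 17*(85 + 100) + (193 + 2*7²) = 17*185 + (193 + 2*49) = 3145 + (193 + 98) = 3145 + 291 = 3436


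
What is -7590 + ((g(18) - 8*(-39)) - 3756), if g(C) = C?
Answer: -11016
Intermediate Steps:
-7590 + ((g(18) - 8*(-39)) - 3756) = -7590 + ((18 - 8*(-39)) - 3756) = -7590 + ((18 + 312) - 3756) = -7590 + (330 - 3756) = -7590 - 3426 = -11016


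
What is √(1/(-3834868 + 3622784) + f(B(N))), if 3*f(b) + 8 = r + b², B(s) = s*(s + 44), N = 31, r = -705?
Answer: √182333178307661115/318126 ≈ 1342.3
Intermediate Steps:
B(s) = s*(44 + s)
f(b) = -713/3 + b²/3 (f(b) = -8/3 + (-705 + b²)/3 = -8/3 + (-235 + b²/3) = -713/3 + b²/3)
√(1/(-3834868 + 3622784) + f(B(N))) = √(1/(-3834868 + 3622784) + (-713/3 + (31*(44 + 31))²/3)) = √(1/(-212084) + (-713/3 + (31*75)²/3)) = √(-1/212084 + (-713/3 + (⅓)*2325²)) = √(-1/212084 + (-713/3 + (⅓)*5405625)) = √(-1/212084 + (-713/3 + 1801875)) = √(-1/212084 + 5404912/3) = √(1146295356605/636252) = √182333178307661115/318126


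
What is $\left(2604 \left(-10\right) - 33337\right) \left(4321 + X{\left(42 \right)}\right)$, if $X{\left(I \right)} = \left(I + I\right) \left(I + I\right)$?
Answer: $-675532129$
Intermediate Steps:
$X{\left(I \right)} = 4 I^{2}$ ($X{\left(I \right)} = 2 I 2 I = 4 I^{2}$)
$\left(2604 \left(-10\right) - 33337\right) \left(4321 + X{\left(42 \right)}\right) = \left(2604 \left(-10\right) - 33337\right) \left(4321 + 4 \cdot 42^{2}\right) = \left(-26040 - 33337\right) \left(4321 + 4 \cdot 1764\right) = - 59377 \left(4321 + 7056\right) = \left(-59377\right) 11377 = -675532129$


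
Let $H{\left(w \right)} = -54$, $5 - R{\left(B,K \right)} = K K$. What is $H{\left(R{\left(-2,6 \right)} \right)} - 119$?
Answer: $-173$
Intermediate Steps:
$R{\left(B,K \right)} = 5 - K^{2}$ ($R{\left(B,K \right)} = 5 - K K = 5 - K^{2}$)
$H{\left(R{\left(-2,6 \right)} \right)} - 119 = -54 - 119 = -173$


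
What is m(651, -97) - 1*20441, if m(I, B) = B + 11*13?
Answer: -20395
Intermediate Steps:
m(I, B) = 143 + B (m(I, B) = B + 143 = 143 + B)
m(651, -97) - 1*20441 = (143 - 97) - 1*20441 = 46 - 20441 = -20395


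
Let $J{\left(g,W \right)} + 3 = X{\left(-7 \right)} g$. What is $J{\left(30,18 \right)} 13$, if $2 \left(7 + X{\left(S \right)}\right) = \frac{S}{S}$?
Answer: $-2574$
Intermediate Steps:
$X{\left(S \right)} = - \frac{13}{2}$ ($X{\left(S \right)} = -7 + \frac{S \frac{1}{S}}{2} = -7 + \frac{1}{2} \cdot 1 = -7 + \frac{1}{2} = - \frac{13}{2}$)
$J{\left(g,W \right)} = -3 - \frac{13 g}{2}$
$J{\left(30,18 \right)} 13 = \left(-3 - 195\right) 13 = \left(-198\right) 13 = -2574$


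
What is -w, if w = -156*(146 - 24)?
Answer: 19032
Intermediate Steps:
w = -19032 (w = -156*122 = -19032)
-w = -1*(-19032) = 19032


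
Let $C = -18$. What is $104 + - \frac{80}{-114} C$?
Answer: $\frac{1736}{19} \approx 91.368$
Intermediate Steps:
$104 + - \frac{80}{-114} C = 104 + - \frac{80}{-114} \left(-18\right) = 104 + \left(-80\right) \left(- \frac{1}{114}\right) \left(-18\right) = 104 + \frac{40}{57} \left(-18\right) = 104 - \frac{240}{19} = \frac{1736}{19}$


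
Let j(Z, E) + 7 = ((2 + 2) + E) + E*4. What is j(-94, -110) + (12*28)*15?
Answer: 4487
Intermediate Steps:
j(Z, E) = -3 + 5*E (j(Z, E) = -7 + (((2 + 2) + E) + E*4) = -7 + ((4 + E) + 4*E) = -7 + (4 + 5*E) = -3 + 5*E)
j(-94, -110) + (12*28)*15 = (-3 + 5*(-110)) + (12*28)*15 = (-3 - 550) + 336*15 = -553 + 5040 = 4487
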